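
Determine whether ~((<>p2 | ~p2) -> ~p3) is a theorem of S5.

Not valid

Tableau for the negation (<>p2 | ~p2) -> ~p3:
1. (<>p2 | ~p2) -> ~p3, w0
2. ~p3, w0   [->-rule on 1 (branches; this branch)]
Accessibility: w0Rw0
The negation has an open branch (countermodel exists).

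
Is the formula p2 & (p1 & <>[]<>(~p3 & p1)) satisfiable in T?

1. p2 & (p1 & <>[]<>(~p3 & p1)), u
2. p2, u   [&-rule on 1]
3. p1 & <>[]<>(~p3 & p1), u   [&-rule on 1]
4. p1, u   [&-rule on 3]
5. <>[]<>(~p3 & p1), u   [&-rule on 3]
6. []<>(~p3 & p1), v   [<>-rule on 5: fresh world v, uRv]
7. <>(~p3 & p1), v   [[]-rule on 6 via vRv]
8. ~p3 & p1, w   [<>-rule on 7: fresh world w, vRw]
9. ~p3, w   [&-rule on 8]
10. p1, w   [&-rule on 8]
11. <>(~p3 & p1), w   [[]-rule on 6 via vRw]
12. ~p3 & p1, x   [<>-rule on 11: fresh world x, wRx]
13. ~p3, x   [&-rule on 12]
14. p1, x   [&-rule on 12]
Accessibility: uRu, uRv, vRv, vRw, wRw, wRx, xRx

Yes, satisfiable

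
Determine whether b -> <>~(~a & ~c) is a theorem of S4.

Tableau for the negation ~(b -> <>~(~a & ~c)):
1. ~(b -> <>~(~a & ~c)), u
2. b, u   [~->-rule on 1]
3. ~<>~(~a & ~c), u   [~->-rule on 1]
4. ~a & ~c, u   [~<>-rule on 3 via uRu]
5. ~a, u   [&-rule on 4]
6. ~c, u   [&-rule on 4]
Accessibility: uRu
The negation has an open branch (countermodel exists).

No, not valid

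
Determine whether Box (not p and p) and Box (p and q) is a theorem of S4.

Tableau for the negation not (Box (not p and p) and Box (p and q)):
1. not (Box (not p and p) and Box (p and q)), w0
2. not Box (p and q), w0
3. not (p and q), w1
4. not q, w1
Accessibility: w0Rw0, w0Rw1, w1Rw1
The negation has an open branch (countermodel exists).

No, not valid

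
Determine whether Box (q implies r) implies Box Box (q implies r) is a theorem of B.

Tableau for the negation not (Box (q implies r) implies Box Box (q implies r)):
1. not (Box (q implies r) implies Box Box (q implies r)), w0
2. Box (q implies r), w0
3. not Box Box (q implies r), w0
4. q implies r, w0
5. r, w0
6. not Box (q implies r), w1
7. q implies r, w1
8. r, w1
9. not (q implies r), w2
10. q, w2
11. not r, w2
Accessibility: w0Rw0, w0Rw1, w1Rw0, w1Rw1, w1Rw2, w2Rw1, w2Rw2
The negation has an open branch (countermodel exists).

Invalid (countermodel exists)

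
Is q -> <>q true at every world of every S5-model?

Yes, valid

Tableau for the negation ~(q -> <>q):
1. ~(q -> <>q), u
2. q, u   [~->-rule on 1]
3. ~<>q, u   [~->-rule on 1]
4. ~q, u   [~<>-rule on 3 via uRu]
Accessibility: uRu
Branch closes: q and ~q both at u.
Every branch of the negation's tableau closes; the branch above is one of them.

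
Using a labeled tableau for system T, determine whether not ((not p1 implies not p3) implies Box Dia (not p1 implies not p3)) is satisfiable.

1. not ((not p1 implies not p3) implies Box Dia (not p1 implies not p3)), w0
2. not p1 implies not p3, w0   [neg-implies-rule on 1]
3. not Box Dia (not p1 implies not p3), w0   [neg-implies-rule on 1]
4. not p3, w0   [implies-rule on 2 (branches; this branch)]
5. not Dia (not p1 implies not p3), w1   [neg-Box-rule on 3: fresh world w1, w0Rw1]
6. not (not p1 implies not p3), w1   [neg-Dia-rule on 5 via w1Rw1]
7. not p1, w1   [neg-implies-rule on 6]
8. p3, w1   [neg-implies-rule on 6]
Accessibility: w0Rw0, w0Rw1, w1Rw1

Satisfiable (open branch found)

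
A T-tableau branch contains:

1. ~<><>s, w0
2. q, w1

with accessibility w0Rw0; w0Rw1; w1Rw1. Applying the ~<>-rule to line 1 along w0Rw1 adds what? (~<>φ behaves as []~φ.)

~<>φ behaves as []~φ: propagate the negated body to each accessible world.

~<>s, w1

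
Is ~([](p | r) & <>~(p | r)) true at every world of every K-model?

Yes, valid

Tableau for the negation [](p | r) & <>~(p | r):
1. [](p | r) & <>~(p | r), w0
2. [](p | r), w0
3. <>~(p | r), w0
4. ~(p | r), w1
5. ~p, w1
6. ~r, w1
7. p | r, w1
8. r, w1
Accessibility: w0Rw1
Branch closes: r and ~r both at w1.
Every branch of the negation's tableau closes; the branch above is one of them.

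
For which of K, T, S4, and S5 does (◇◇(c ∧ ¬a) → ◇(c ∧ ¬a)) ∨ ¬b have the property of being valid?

T-tableau for the negation ¬((◇◇(c ∧ ¬a) → ◇(c ∧ ¬a)) ∨ ¬b):
1. ¬((◇◇(c ∧ ¬a) → ◇(c ∧ ¬a)) ∨ ¬b), 0
2. ¬(◇◇(c ∧ ¬a) → ◇(c ∧ ¬a)), 0
3. b, 0
4. ◇◇(c ∧ ¬a), 0
5. ¬◇(c ∧ ¬a), 0
6. ¬(c ∧ ¬a), 0
7. a, 0
8. ◇(c ∧ ¬a), 1
9. ¬(c ∧ ¬a), 1
10. a, 1
11. c ∧ ¬a, 2
12. c, 2
13. ¬a, 2
Accessibility: 0R0, 0R1, 1R1, 1R2, 2R2
Complete open branch: countermodel on a T-frame, so not valid in T, nor in K (the same frame is also a K-frame).
S4-tableau for the negation ¬((◇◇(c ∧ ¬a) → ◇(c ∧ ¬a)) ∨ ¬b):
1. ¬((◇◇(c ∧ ¬a) → ◇(c ∧ ¬a)) ∨ ¬b), 0
2. ¬(◇◇(c ∧ ¬a) → ◇(c ∧ ¬a)), 0
3. b, 0
4. ◇◇(c ∧ ¬a), 0
5. ¬◇(c ∧ ¬a), 0
6. ¬(c ∧ ¬a), 0
7. a, 0
8. ◇(c ∧ ¬a), 1
9. ¬(c ∧ ¬a), 1
10. a, 1
11. c ∧ ¬a, 2
12. c, 2
13. ¬a, 2
14. ¬(c ∧ ¬a), 2
15. a, 2
Accessibility: 0R0, 0R1, 0R2, 1R1, 1R2, 2R2
Branch closes: a and ¬a both at 2.
Every branch closes (one shown): valid in S4, hence also in S5 (every theorem of S4 is a theorem of S5).

S4, S5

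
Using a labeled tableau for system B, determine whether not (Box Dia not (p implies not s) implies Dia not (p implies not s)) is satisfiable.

No, unsatisfiable

1. not (Box Dia not (p implies not s) implies Dia not (p implies not s)), 0
2. Box Dia not (p implies not s), 0   [neg-implies-rule on 1]
3. not Dia not (p implies not s), 0   [neg-implies-rule on 1]
4. Dia not (p implies not s), 0   [Box-rule on 2 via 0R0]
5. p implies not s, 0   [neg-Dia-rule on 3 via 0R0]
6. not s, 0   [implies-rule on 5 (branches; this branch)]
7. not (p implies not s), 1   [Dia-rule on 4: fresh world 1, 0R1]
8. p, 1   [neg-implies-rule on 7]
9. s, 1   [neg-implies-rule on 7]
10. Dia not (p implies not s), 1   [Box-rule on 2 via 0R1]
11. p implies not s, 1   [neg-Dia-rule on 3 via 0R1]
12. not s, 1   [implies-rule on 11 (branches; this branch)]
Accessibility: 0R0, 0R1, 1R0, 1R1
Branch closes: s and not s both at 1.
(One branch shown.) All branches close.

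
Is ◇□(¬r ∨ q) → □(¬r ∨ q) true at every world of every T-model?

Tableau for the negation ¬(◇□(¬r ∨ q) → □(¬r ∨ q)):
1. ¬(◇□(¬r ∨ q) → □(¬r ∨ q)), 0
2. ◇□(¬r ∨ q), 0
3. ¬□(¬r ∨ q), 0
4. □(¬r ∨ q), 1
5. ¬r ∨ q, 1
6. q, 1
7. ¬(¬r ∨ q), 2
8. r, 2
9. ¬q, 2
Accessibility: 0R0, 0R1, 0R2, 1R1, 2R2
The negation has an open branch (countermodel exists).

Not valid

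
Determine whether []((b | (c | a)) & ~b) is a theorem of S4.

Tableau for the negation ~[]((b | (c | a)) & ~b):
1. ~[]((b | (c | a)) & ~b), w0
2. ~((b | (c | a)) & ~b), w1
3. b, w1
Accessibility: w0Rw0, w0Rw1, w1Rw1
The negation has an open branch (countermodel exists).

No, not valid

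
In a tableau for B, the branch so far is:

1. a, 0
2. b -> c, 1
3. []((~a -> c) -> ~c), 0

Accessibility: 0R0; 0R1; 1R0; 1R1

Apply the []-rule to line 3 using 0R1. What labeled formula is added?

(~a -> c) -> ~c, 1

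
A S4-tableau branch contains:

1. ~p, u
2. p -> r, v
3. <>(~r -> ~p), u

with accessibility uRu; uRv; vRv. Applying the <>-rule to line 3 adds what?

a fresh world w with uRw, and ~r -> ~p at w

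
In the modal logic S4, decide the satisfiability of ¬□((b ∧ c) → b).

1. ¬□((b ∧ c) → b), w0
2. ¬((b ∧ c) → b), w1
3. b ∧ c, w1
4. ¬b, w1
5. b, w1
6. c, w1
Accessibility: w0Rw0, w0Rw1, w1Rw1
Branch closes: b and ¬b both at w1.
All branches of the tableau close; one closing branch shown above.

No, unsatisfiable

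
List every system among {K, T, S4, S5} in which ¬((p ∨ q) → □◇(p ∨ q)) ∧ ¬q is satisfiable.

S4-tableau for the formula:
1. ¬((p ∨ q) → □◇(p ∨ q)) ∧ ¬q, 0
2. ¬((p ∨ q) → □◇(p ∨ q)), 0
3. ¬q, 0
4. p ∨ q, 0
5. ¬□◇(p ∨ q), 0
6. p, 0
7. ¬◇(p ∨ q), 1
8. ¬(p ∨ q), 1
9. ¬p, 1
10. ¬q, 1
Accessibility: 0R0, 0R1, 1R1
Complete open branch: satisfiable in S4, hence also in K, T (this S4-model is also a K-model and a T-model).
S5-tableau for the formula:
1. ¬((p ∨ q) → □◇(p ∨ q)) ∧ ¬q, 0
2. ¬((p ∨ q) → □◇(p ∨ q)), 0
3. ¬q, 0
4. p ∨ q, 0
5. ¬□◇(p ∨ q), 0
6. p, 0
7. ¬◇(p ∨ q), 1
8. ¬(p ∨ q), 0
9. ¬p, 0
Accessibility: 0R0, 0R1, 1R0, 1R1
Branch closes: p and ¬p both at 0.
Every branch closes (one shown): unsatisfiable in S5.

K, T, S4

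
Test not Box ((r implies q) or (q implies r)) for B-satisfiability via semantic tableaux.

1. not Box ((r implies q) or (q implies r)), w0
2. not ((r implies q) or (q implies r)), w1
3. not (r implies q), w1
4. not (q implies r), w1
5. r, w1
6. not q, w1
7. q, w1
8. not r, w1
Accessibility: w0Rw0, w0Rw1, w1Rw0, w1Rw1
Branch closes: q and not q both at w1.
Every branch closes; the branch above is one of them.

No, unsatisfiable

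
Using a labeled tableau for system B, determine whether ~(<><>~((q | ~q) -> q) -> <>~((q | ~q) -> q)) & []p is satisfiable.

Satisfiable (open branch found)

1. ~(<><>~((q | ~q) -> q) -> <>~((q | ~q) -> q)) & []p, 0
2. ~(<><>~((q | ~q) -> q) -> <>~((q | ~q) -> q)), 0
3. []p, 0
4. <><>~((q | ~q) -> q), 0
5. ~<>~((q | ~q) -> q), 0
6. p, 0
7. (q | ~q) -> q, 0
8. q, 0
9. <>~((q | ~q) -> q), 1
10. p, 1
11. (q | ~q) -> q, 1
12. q, 1
13. ~((q | ~q) -> q), 2
14. q | ~q, 2
15. ~q, 2
Accessibility: 0R0, 0R1, 1R0, 1R1, 1R2, 2R1, 2R2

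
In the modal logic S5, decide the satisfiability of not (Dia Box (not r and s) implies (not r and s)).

1. not (Dia Box (not r and s) implies (not r and s)), 0
2. Dia Box (not r and s), 0
3. not (not r and s), 0
4. not s, 0
5. Box (not r and s), 1
6. not r and s, 0
7. not r, 0
8. s, 0
Accessibility: 0R0, 0R1, 1R0, 1R1
Branch closes: s and not s both at 0.
Every branch closes; the branch above is one of them.

Unsatisfiable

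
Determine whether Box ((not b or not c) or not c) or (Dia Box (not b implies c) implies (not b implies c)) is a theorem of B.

Tableau for the negation not (Box ((not b or not c) or not c) or (Dia Box (not b implies c) implies (not b implies c))):
1. not (Box ((not b or not c) or not c) or (Dia Box (not b implies c) implies (not b implies c))), 0
2. not Box ((not b or not c) or not c), 0
3. not (Dia Box (not b implies c) implies (not b implies c)), 0
4. Dia Box (not b implies c), 0
5. not (not b implies c), 0
6. not b, 0
7. not c, 0
8. not ((not b or not c) or not c), 1
9. not (not b or not c), 1
10. c, 1
11. b, 1
12. Box (not b implies c), 2
13. not b implies c, 0
14. not b implies c, 2
15. c, 0
Accessibility: 0R0, 0R1, 0R2, 1R0, 1R1, 2R0, 2R2
Branch closes: c and not c both at 0.
All branches of the negation close; one closing branch shown above.

Yes, valid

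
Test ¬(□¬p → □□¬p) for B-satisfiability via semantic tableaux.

1. ¬(□¬p → □□¬p), u
2. □¬p, u
3. ¬□□¬p, u
4. ¬p, u
5. ¬□¬p, v
6. ¬p, v
7. p, w
Accessibility: uRu, uRv, vRu, vRv, vRw, wRv, wRw

Yes, satisfiable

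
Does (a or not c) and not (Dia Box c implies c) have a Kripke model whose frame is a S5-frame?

1. (a or not c) and not (Dia Box c implies c), 0
2. a or not c, 0
3. not (Dia Box c implies c), 0
4. Dia Box c, 0
5. not c, 0
6. Box c, 1
7. c, 0
Accessibility: 0R0, 0R1, 1R0, 1R1
Branch closes: c and not c both at 0.
Every branch closes; the branch above is one of them.

No, unsatisfiable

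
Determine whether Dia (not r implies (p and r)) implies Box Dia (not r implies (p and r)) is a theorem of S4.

No, not valid

Tableau for the negation not (Dia (not r implies (p and r)) implies Box Dia (not r implies (p and r))):
1. not (Dia (not r implies (p and r)) implies Box Dia (not r implies (p and r))), w0
2. Dia (not r implies (p and r)), w0
3. not Box Dia (not r implies (p and r)), w0
4. not r implies (p and r), w1
5. p and r, w1
6. p, w1
7. r, w1
8. not Dia (not r implies (p and r)), w2
9. not (not r implies (p and r)), w2
10. not r, w2
11. not (p and r), w2
Accessibility: w0Rw0, w0Rw1, w0Rw2, w1Rw1, w2Rw2
The negation has an open branch (countermodel exists).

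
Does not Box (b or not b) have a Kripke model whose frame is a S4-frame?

Unsatisfiable

1. not Box (b or not b), u
2. not (b or not b), v   [neg-Box-rule on 1: fresh world v, uRv]
3. not b, v   [neg-or-rule on 2]
4. b, v   [neg-or-rule on 2]
Accessibility: uRu, uRv, vRv
Branch closes: b and not b both at v.
(One branch shown.) All branches close.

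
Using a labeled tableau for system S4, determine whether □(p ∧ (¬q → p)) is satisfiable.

1. □(p ∧ (¬q → p)), u
2. p ∧ (¬q → p), u
3. p, u
4. ¬q → p, u
Accessibility: uRu

Satisfiable (open branch found)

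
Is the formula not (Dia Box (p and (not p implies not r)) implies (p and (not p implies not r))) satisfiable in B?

1. not (Dia Box (p and (not p implies not r)) implies (p and (not p implies not r))), u
2. Dia Box (p and (not p implies not r)), u
3. not (p and (not p implies not r)), u
4. not (not p implies not r), u
5. not p, u
6. r, u
7. Box (p and (not p implies not r)), v
8. p and (not p implies not r), u
9. p, u
10. not p implies not r, u
Accessibility: uRu, uRv, vRu, vRv
Branch closes: p and not p both at u.
All branches of the tableau close; one closing branch shown above.

Unsatisfiable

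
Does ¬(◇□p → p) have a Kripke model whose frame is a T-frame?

Satisfiable (open branch found)

1. ¬(◇□p → p), 0
2. ◇□p, 0   [¬→-rule on 1]
3. ¬p, 0   [¬→-rule on 1]
4. □p, 1   [◇-rule on 2: fresh world 1, 0R1]
5. p, 1   [□-rule on 4 via 1R1]
Accessibility: 0R0, 0R1, 1R1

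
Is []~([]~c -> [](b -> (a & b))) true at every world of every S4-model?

Tableau for the negation ~[]~([]~c -> [](b -> (a & b))):
1. ~[]~([]~c -> [](b -> (a & b))), w0
2. []~c -> [](b -> (a & b)), w1
3. [](b -> (a & b)), w1
4. b -> (a & b), w1
5. a & b, w1
6. a, w1
7. b, w1
Accessibility: w0Rw0, w0Rw1, w1Rw1
The negation has an open branch (countermodel exists).

Not valid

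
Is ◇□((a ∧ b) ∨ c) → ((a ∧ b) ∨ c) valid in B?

Tableau for the negation ¬(◇□((a ∧ b) ∨ c) → ((a ∧ b) ∨ c)):
1. ¬(◇□((a ∧ b) ∨ c) → ((a ∧ b) ∨ c)), u
2. ◇□((a ∧ b) ∨ c), u
3. ¬((a ∧ b) ∨ c), u
4. ¬(a ∧ b), u
5. ¬c, u
6. ¬b, u
7. □((a ∧ b) ∨ c), v
8. (a ∧ b) ∨ c, u
9. (a ∧ b) ∨ c, v
10. a ∧ b, u
11. a, u
12. b, u
Accessibility: uRu, uRv, vRu, vRv
Branch closes: b and ¬b both at u.
All branches of the negation close; one closing branch shown above.

Valid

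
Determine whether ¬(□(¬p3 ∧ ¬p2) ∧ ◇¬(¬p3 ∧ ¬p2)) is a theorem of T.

Yes, valid

Tableau for the negation □(¬p3 ∧ ¬p2) ∧ ◇¬(¬p3 ∧ ¬p2):
1. □(¬p3 ∧ ¬p2) ∧ ◇¬(¬p3 ∧ ¬p2), u
2. □(¬p3 ∧ ¬p2), u
3. ◇¬(¬p3 ∧ ¬p2), u
4. ¬p3 ∧ ¬p2, u
5. ¬p3, u
6. ¬p2, u
7. ¬(¬p3 ∧ ¬p2), v
8. ¬p3 ∧ ¬p2, v
9. ¬p3, v
10. ¬p2, v
11. p2, v
Accessibility: uRu, uRv, vRv
Branch closes: p2 and ¬p2 both at v.
Every branch of the negation's tableau closes; the branch above is one of them.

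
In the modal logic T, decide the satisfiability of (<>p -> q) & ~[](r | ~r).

No, unsatisfiable

1. (<>p -> q) & ~[](r | ~r), 0
2. <>p -> q, 0
3. ~[](r | ~r), 0
4. ~<>p, 0
5. ~p, 0
6. ~(r | ~r), 1
7. ~r, 1
8. r, 1
Accessibility: 0R0, 0R1, 1R1
Branch closes: r and ~r both at 1.
Every branch closes; the branch above is one of them.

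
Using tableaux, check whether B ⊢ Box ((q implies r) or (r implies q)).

Yes, valid

Tableau for the negation not Box ((q implies r) or (r implies q)):
1. not Box ((q implies r) or (r implies q)), u
2. not ((q implies r) or (r implies q)), v
3. not (q implies r), v
4. not (r implies q), v
5. q, v
6. not r, v
7. r, v
8. not q, v
Accessibility: uRu, uRv, vRu, vRv
Branch closes: r and not r both at v.
All branches of the negation close; one closing branch shown above.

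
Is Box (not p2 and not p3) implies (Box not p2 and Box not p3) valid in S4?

Tableau for the negation not (Box (not p2 and not p3) implies (Box not p2 and Box not p3)):
1. not (Box (not p2 and not p3) implies (Box not p2 and Box not p3)), w0
2. Box (not p2 and not p3), w0
3. not (Box not p2 and Box not p3), w0
4. not p2 and not p3, w0
5. not p2, w0
6. not p3, w0
7. not Box not p3, w0
8. p3, w1
9. not p2 and not p3, w1
10. not p2, w1
11. not p3, w1
Accessibility: w0Rw0, w0Rw1, w1Rw1
Branch closes: p3 and not p3 both at w1.
All branches of the negation close; one closing branch shown above.

Valid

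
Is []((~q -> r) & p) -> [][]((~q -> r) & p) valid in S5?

Tableau for the negation ~([]((~q -> r) & p) -> [][]((~q -> r) & p)):
1. ~([]((~q -> r) & p) -> [][]((~q -> r) & p)), u
2. []((~q -> r) & p), u   [~->-rule on 1]
3. ~[][]((~q -> r) & p), u   [~->-rule on 1]
4. (~q -> r) & p, u   [[]-rule on 2 via uRu]
5. ~q -> r, u   [&-rule on 4]
6. p, u   [&-rule on 4]
7. r, u   [->-rule on 5 (branches; this branch)]
8. ~[]((~q -> r) & p), v   [~[]-rule on 3: fresh world v, uRv]
9. (~q -> r) & p, v   [[]-rule on 2 via uRv]
10. ~q -> r, v   [&-rule on 9]
11. p, v   [&-rule on 9]
12. r, v   [->-rule on 10 (branches; this branch)]
13. ~((~q -> r) & p), w   [~[]-rule on 8: fresh world w, vRw]
14. (~q -> r) & p, w   [[]-rule on 2 via uRw]
15. ~q -> r, w   [&-rule on 14]
16. p, w   [&-rule on 14]
17. ~(~q -> r), w   [~&-rule on 13 (branches; this branch)]
18. ~q, w   [~->-rule on 17]
19. ~r, w   [~->-rule on 17]
20. r, w   [->-rule on 15 (branches; this branch)]
Accessibility: uRu, uRv, uRw, vRu, vRv, vRw, wRu, wRv, wRw
Branch closes: r and ~r both at w.
All branches of the negation close; one closing branch shown above.

Valid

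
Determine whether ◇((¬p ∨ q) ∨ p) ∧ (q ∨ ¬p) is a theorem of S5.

Invalid (countermodel exists)

Tableau for the negation ¬(◇((¬p ∨ q) ∨ p) ∧ (q ∨ ¬p)):
1. ¬(◇((¬p ∨ q) ∨ p) ∧ (q ∨ ¬p)), u
2. ¬(q ∨ ¬p), u
3. ¬q, u
4. p, u
Accessibility: uRu
The negation has an open branch (countermodel exists).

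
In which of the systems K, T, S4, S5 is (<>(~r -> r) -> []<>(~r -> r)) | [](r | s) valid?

S5

S4-tableau for the negation ~((<>(~r -> r) -> []<>(~r -> r)) | [](r | s)):
1. ~((<>(~r -> r) -> []<>(~r -> r)) | [](r | s)), 0
2. ~(<>(~r -> r) -> []<>(~r -> r)), 0   [~|-rule on 1]
3. ~[](r | s), 0   [~|-rule on 1]
4. <>(~r -> r), 0   [~->-rule on 2]
5. ~[]<>(~r -> r), 0   [~->-rule on 2]
6. ~(r | s), 1   [~[]-rule on 3: fresh world 1, 0R1]
7. ~r, 1   [~|-rule on 6]
8. ~s, 1   [~|-rule on 6]
9. ~r -> r, 2   [<>-rule on 4: fresh world 2, 0R2]
10. r, 2   [->-rule on 9 (branches; this branch)]
11. ~<>(~r -> r), 3   [~[]-rule on 5: fresh world 3, 0R3]
12. ~(~r -> r), 3   [~<>-rule on 11 via 3R3]
13. ~r, 3   [~->-rule on 12]
Accessibility: 0R0, 0R1, 0R2, 0R3, 1R1, 2R2, 3R3
Complete open branch: countermodel on an S4-frame, so not valid in S4, nor in K, T (the same frame is also a K-frame and a T-frame).
S5-tableau for the negation ~((<>(~r -> r) -> []<>(~r -> r)) | [](r | s)):
1. ~((<>(~r -> r) -> []<>(~r -> r)) | [](r | s)), 0
2. ~(<>(~r -> r) -> []<>(~r -> r)), 0   [~|-rule on 1]
3. ~[](r | s), 0   [~|-rule on 1]
4. <>(~r -> r), 0   [~->-rule on 2]
5. ~[]<>(~r -> r), 0   [~->-rule on 2]
6. ~(r | s), 1   [~[]-rule on 3: fresh world 1, 0R1]
7. ~r, 1   [~|-rule on 6]
8. ~s, 1   [~|-rule on 6]
9. ~r -> r, 2   [<>-rule on 4: fresh world 2, 0R2]
10. r, 2   [->-rule on 9 (branches; this branch)]
11. ~<>(~r -> r), 3   [~[]-rule on 5: fresh world 3, 0R3]
12. ~(~r -> r), 0   [~<>-rule on 11 via 3R0]
13. ~r, 0   [~->-rule on 12]
14. ~(~r -> r), 1   [~<>-rule on 11 via 3R1]
15. ~(~r -> r), 2   [~<>-rule on 11 via 3R2]
16. ~r, 2   [~->-rule on 15]
Accessibility: 0R0, 0R1, 0R2, 0R3, 1R0, 1R1, 1R2, 1R3, 2R0, 2R1, 2R2, 2R3, 3R0, 3R1, 3R2, 3R3
Branch closes: r and ~r both at 2.
Every branch closes (one shown): valid in S5.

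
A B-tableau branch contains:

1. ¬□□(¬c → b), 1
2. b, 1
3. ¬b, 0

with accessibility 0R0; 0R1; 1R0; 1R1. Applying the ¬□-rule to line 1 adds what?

a fresh world 2 with 1R2, and ¬□(¬c → b) at 2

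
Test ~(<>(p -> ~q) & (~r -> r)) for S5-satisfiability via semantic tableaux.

Satisfiable

1. ~(<>(p -> ~q) & (~r -> r)), u
2. ~(~r -> r), u
3. ~r, u
Accessibility: uRu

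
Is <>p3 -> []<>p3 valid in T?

No, not valid

Tableau for the negation ~(<>p3 -> []<>p3):
1. ~(<>p3 -> []<>p3), w0
2. <>p3, w0   [~->-rule on 1]
3. ~[]<>p3, w0   [~->-rule on 1]
4. p3, w1   [<>-rule on 2: fresh world w1, w0Rw1]
5. ~<>p3, w2   [~[]-rule on 3: fresh world w2, w0Rw2]
6. ~p3, w2   [~<>-rule on 5 via w2Rw2]
Accessibility: w0Rw0, w0Rw1, w0Rw2, w1Rw1, w2Rw2
The negation has an open branch (countermodel exists).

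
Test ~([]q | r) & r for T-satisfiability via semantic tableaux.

1. ~([]q | r) & r, 0
2. ~([]q | r), 0
3. r, 0
4. ~[]q, 0
5. ~r, 0
Accessibility: 0R0
Branch closes: r and ~r both at 0.
Every branch closes; the branch above is one of them.

Unsatisfiable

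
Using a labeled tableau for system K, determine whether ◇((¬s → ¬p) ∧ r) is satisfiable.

Satisfiable

1. ◇((¬s → ¬p) ∧ r), 0
2. (¬s → ¬p) ∧ r, 1
3. ¬s → ¬p, 1
4. r, 1
5. ¬p, 1
Accessibility: 0R1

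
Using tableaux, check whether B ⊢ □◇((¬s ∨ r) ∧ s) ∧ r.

Not valid

Tableau for the negation ¬(□◇((¬s ∨ r) ∧ s) ∧ r):
1. ¬(□◇((¬s ∨ r) ∧ s) ∧ r), 0
2. ¬r, 0
Accessibility: 0R0
The negation has an open branch (countermodel exists).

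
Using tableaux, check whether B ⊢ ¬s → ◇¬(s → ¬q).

Tableau for the negation ¬(¬s → ◇¬(s → ¬q)):
1. ¬(¬s → ◇¬(s → ¬q)), w0
2. ¬s, w0   [¬→-rule on 1]
3. ¬◇¬(s → ¬q), w0   [¬→-rule on 1]
4. s → ¬q, w0   [¬◇-rule on 3 via w0Rw0]
5. ¬q, w0   [→-rule on 4 (branches; this branch)]
Accessibility: w0Rw0
The negation has an open branch (countermodel exists).

Not valid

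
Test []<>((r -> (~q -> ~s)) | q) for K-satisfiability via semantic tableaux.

1. []<>((r -> (~q -> ~s)) | q), u

Satisfiable (open branch found)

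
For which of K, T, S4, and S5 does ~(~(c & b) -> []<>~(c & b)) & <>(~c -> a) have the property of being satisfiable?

K, T, S4

S5-tableau for the formula:
1. ~(~(c & b) -> []<>~(c & b)) & <>(~c -> a), w0
2. ~(~(c & b) -> []<>~(c & b)), w0
3. <>(~c -> a), w0
4. ~(c & b), w0
5. ~[]<>~(c & b), w0
6. ~b, w0
7. ~c -> a, w1
8. a, w1
9. ~<>~(c & b), w2
10. c & b, w0
11. c, w0
12. b, w0
Accessibility: w0Rw0, w0Rw1, w0Rw2, w1Rw0, w1Rw1, w1Rw2, w2Rw0, w2Rw1, w2Rw2
Branch closes: b and ~b both at w0.
Every branch closes (one shown): unsatisfiable in S5.
S4-tableau for the formula:
1. ~(~(c & b) -> []<>~(c & b)) & <>(~c -> a), w0
2. ~(~(c & b) -> []<>~(c & b)), w0
3. <>(~c -> a), w0
4. ~(c & b), w0
5. ~[]<>~(c & b), w0
6. ~b, w0
7. ~c -> a, w1
8. a, w1
9. ~<>~(c & b), w2
10. c & b, w2
11. c, w2
12. b, w2
Accessibility: w0Rw0, w0Rw1, w0Rw2, w1Rw1, w2Rw2
Complete open branch: satisfiable in S4, hence also in K, T (this S4-model is also a K-model and a T-model).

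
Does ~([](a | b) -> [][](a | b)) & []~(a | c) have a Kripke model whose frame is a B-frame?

Yes, satisfiable

1. ~([](a | b) -> [][](a | b)) & []~(a | c), w0
2. ~([](a | b) -> [][](a | b)), w0   [&-rule on 1]
3. []~(a | c), w0   [&-rule on 1]
4. [](a | b), w0   [~->-rule on 2]
5. ~[][](a | b), w0   [~->-rule on 2]
6. ~(a | c), w0   [[]-rule on 3 via w0Rw0]
7. ~a, w0   [~|-rule on 6]
8. ~c, w0   [~|-rule on 6]
9. a | b, w0   [[]-rule on 4 via w0Rw0]
10. b, w0   [|-rule on 9 (branches; this branch)]
11. ~[](a | b), w1   [~[]-rule on 5: fresh world w1, w0Rw1]
12. ~(a | c), w1   [[]-rule on 3 via w0Rw1]
13. ~a, w1   [~|-rule on 12]
14. ~c, w1   [~|-rule on 12]
15. a | b, w1   [[]-rule on 4 via w0Rw1]
16. b, w1   [|-rule on 15 (branches; this branch)]
17. ~(a | b), w2   [~[]-rule on 11: fresh world w2, w1Rw2]
18. ~a, w2   [~|-rule on 17]
19. ~b, w2   [~|-rule on 17]
Accessibility: w0Rw0, w0Rw1, w1Rw0, w1Rw1, w1Rw2, w2Rw1, w2Rw2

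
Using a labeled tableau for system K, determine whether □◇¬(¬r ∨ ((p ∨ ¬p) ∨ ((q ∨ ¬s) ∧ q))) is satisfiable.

Satisfiable (open branch found)

1. □◇¬(¬r ∨ ((p ∨ ¬p) ∨ ((q ∨ ¬s) ∧ q))), 0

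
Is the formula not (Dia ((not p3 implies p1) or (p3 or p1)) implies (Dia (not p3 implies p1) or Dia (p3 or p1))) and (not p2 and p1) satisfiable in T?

No, unsatisfiable

1. not (Dia ((not p3 implies p1) or (p3 or p1)) implies (Dia (not p3 implies p1) or Dia (p3 or p1))) and (not p2 and p1), 0
2. not (Dia ((not p3 implies p1) or (p3 or p1)) implies (Dia (not p3 implies p1) or Dia (p3 or p1))), 0   [and-rule on 1]
3. not p2 and p1, 0   [and-rule on 1]
4. Dia ((not p3 implies p1) or (p3 or p1)), 0   [neg-implies-rule on 2]
5. not (Dia (not p3 implies p1) or Dia (p3 or p1)), 0   [neg-implies-rule on 2]
6. not p2, 0   [and-rule on 3]
7. p1, 0   [and-rule on 3]
8. not Dia (not p3 implies p1), 0   [neg-or-rule on 5]
9. not Dia (p3 or p1), 0   [neg-or-rule on 5]
10. not (not p3 implies p1), 0   [neg-Dia-rule on 8 via 0R0]
11. not p3, 0   [neg-implies-rule on 10]
12. not p1, 0   [neg-implies-rule on 10]
Accessibility: 0R0
Branch closes: p1 and not p1 both at 0.
(One branch shown.) All branches close.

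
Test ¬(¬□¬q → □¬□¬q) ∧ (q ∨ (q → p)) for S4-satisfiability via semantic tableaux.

1. ¬(¬□¬q → □¬□¬q) ∧ (q ∨ (q → p)), 0
2. ¬(¬□¬q → □¬□¬q), 0
3. q ∨ (q → p), 0
4. ¬□¬q, 0
5. ¬□¬□¬q, 0
6. q → p, 0
7. p, 0
8. q, 1
9. □¬q, 2
10. ¬q, 2
Accessibility: 0R0, 0R1, 0R2, 1R1, 2R2

Yes, satisfiable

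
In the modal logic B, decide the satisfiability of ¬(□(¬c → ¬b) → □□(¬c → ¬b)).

Yes, satisfiable

1. ¬(□(¬c → ¬b) → □□(¬c → ¬b)), u
2. □(¬c → ¬b), u
3. ¬□□(¬c → ¬b), u
4. ¬c → ¬b, u
5. ¬b, u
6. ¬□(¬c → ¬b), v
7. ¬c → ¬b, v
8. ¬b, v
9. ¬(¬c → ¬b), w
10. ¬c, w
11. b, w
Accessibility: uRu, uRv, vRu, vRv, vRw, wRv, wRw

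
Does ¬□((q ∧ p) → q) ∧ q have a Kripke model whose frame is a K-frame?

No, unsatisfiable

1. ¬□((q ∧ p) → q) ∧ q, u
2. ¬□((q ∧ p) → q), u
3. q, u
4. ¬((q ∧ p) → q), v
5. q ∧ p, v
6. ¬q, v
7. q, v
8. p, v
Accessibility: uRv
Branch closes: q and ¬q both at v.
All branches of the tableau close; one closing branch shown above.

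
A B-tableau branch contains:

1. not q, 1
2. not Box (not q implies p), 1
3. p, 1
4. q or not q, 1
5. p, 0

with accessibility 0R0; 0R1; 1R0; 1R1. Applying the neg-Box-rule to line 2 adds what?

a fresh world 2 with 1R2, and not (not q implies p) at 2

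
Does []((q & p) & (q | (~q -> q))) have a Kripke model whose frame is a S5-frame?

1. []((q & p) & (q | (~q -> q))), u
2. (q & p) & (q | (~q -> q)), u
3. q & p, u
4. q | (~q -> q), u
5. q, u
6. p, u
7. ~q -> q, u
Accessibility: uRu

Yes, satisfiable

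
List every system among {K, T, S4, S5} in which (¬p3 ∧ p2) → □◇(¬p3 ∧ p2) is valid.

S5-tableau for the negation ¬((¬p3 ∧ p2) → □◇(¬p3 ∧ p2)):
1. ¬((¬p3 ∧ p2) → □◇(¬p3 ∧ p2)), 0
2. ¬p3 ∧ p2, 0
3. ¬□◇(¬p3 ∧ p2), 0
4. ¬p3, 0
5. p2, 0
6. ¬◇(¬p3 ∧ p2), 1
7. ¬(¬p3 ∧ p2), 0
8. ¬(¬p3 ∧ p2), 1
9. ¬p2, 0
Accessibility: 0R0, 0R1, 1R0, 1R1
Branch closes: p2 and ¬p2 both at 0.
Every branch closes (one shown): valid in S5.
S4-tableau for the negation ¬((¬p3 ∧ p2) → □◇(¬p3 ∧ p2)):
1. ¬((¬p3 ∧ p2) → □◇(¬p3 ∧ p2)), 0
2. ¬p3 ∧ p2, 0
3. ¬□◇(¬p3 ∧ p2), 0
4. ¬p3, 0
5. p2, 0
6. ¬◇(¬p3 ∧ p2), 1
7. ¬(¬p3 ∧ p2), 1
8. ¬p2, 1
Accessibility: 0R0, 0R1, 1R1
Complete open branch: countermodel on an S4-frame, so not valid in S4, nor in K, T (the same frame is also a K-frame and a T-frame).

S5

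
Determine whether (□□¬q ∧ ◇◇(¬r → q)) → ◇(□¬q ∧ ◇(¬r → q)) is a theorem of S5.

Tableau for the negation ¬((□□¬q ∧ ◇◇(¬r → q)) → ◇(□¬q ∧ ◇(¬r → q))):
1. ¬((□□¬q ∧ ◇◇(¬r → q)) → ◇(□¬q ∧ ◇(¬r → q))), u
2. □□¬q ∧ ◇◇(¬r → q), u
3. ¬◇(□¬q ∧ ◇(¬r → q)), u
4. □□¬q, u
5. ◇◇(¬r → q), u
6. ¬(□¬q ∧ ◇(¬r → q)), u
7. □¬q, u
8. ¬q, u
9. ¬◇(¬r → q), u
10. ¬(¬r → q), u
11. ¬r, u
12. ◇(¬r → q), v
13. ¬(□¬q ∧ ◇(¬r → q)), v
14. □¬q, v
15. ¬q, v
16. ¬(¬r → q), v
17. ¬r, v
18. ¬◇(¬r → q), v
19. ¬r → q, w
20. ¬(□¬q ∧ ◇(¬r → q)), w
21. □¬q, w
22. ¬q, w
23. ¬(¬r → q), w
24. ¬r, w
25. q, w
Accessibility: uRu, uRv, uRw, vRu, vRv, vRw, wRu, wRv, wRw
Branch closes: q and ¬q both at w.
All branches of the negation close; one closing branch shown above.

Yes, valid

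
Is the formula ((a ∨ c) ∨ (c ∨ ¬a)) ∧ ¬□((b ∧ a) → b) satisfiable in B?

Unsatisfiable

1. ((a ∨ c) ∨ (c ∨ ¬a)) ∧ ¬□((b ∧ a) → b), 0
2. (a ∨ c) ∨ (c ∨ ¬a), 0
3. ¬□((b ∧ a) → b), 0
4. c ∨ ¬a, 0
5. ¬a, 0
6. ¬((b ∧ a) → b), 1
7. b ∧ a, 1
8. ¬b, 1
9. b, 1
10. a, 1
Accessibility: 0R0, 0R1, 1R0, 1R1
Branch closes: b and ¬b both at 1.
All branches of the tableau close; one closing branch shown above.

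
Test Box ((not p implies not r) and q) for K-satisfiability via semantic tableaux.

Satisfiable (open branch found)

1. Box ((not p implies not r) and q), 0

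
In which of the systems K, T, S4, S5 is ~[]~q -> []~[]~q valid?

S4-tableau for the negation ~(~[]~q -> []~[]~q):
1. ~(~[]~q -> []~[]~q), 0
2. ~[]~q, 0   [~->-rule on 1]
3. ~[]~[]~q, 0   [~->-rule on 1]
4. q, 1   [~[]-rule on 2: fresh world 1, 0R1]
5. []~q, 2   [~[]-rule on 3: fresh world 2, 0R2]
6. ~q, 2   [[]-rule on 5 via 2R2]
Accessibility: 0R0, 0R1, 0R2, 1R1, 2R2
Complete open branch: countermodel on an S4-frame, so not valid in S4, nor in K, T (the same frame is also a K-frame and a T-frame).
S5-tableau for the negation ~(~[]~q -> []~[]~q):
1. ~(~[]~q -> []~[]~q), 0
2. ~[]~q, 0   [~->-rule on 1]
3. ~[]~[]~q, 0   [~->-rule on 1]
4. q, 1   [~[]-rule on 2: fresh world 1, 0R1]
5. []~q, 2   [~[]-rule on 3: fresh world 2, 0R2]
6. ~q, 0   [[]-rule on 5 via 2R0]
7. ~q, 1   [[]-rule on 5 via 2R1]
Accessibility: 0R0, 0R1, 0R2, 1R0, 1R1, 1R2, 2R0, 2R1, 2R2
Branch closes: q and ~q both at 1.
Every branch closes (one shown): valid in S5.

S5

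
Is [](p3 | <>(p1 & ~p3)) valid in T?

Invalid (countermodel exists)

Tableau for the negation ~[](p3 | <>(p1 & ~p3)):
1. ~[](p3 | <>(p1 & ~p3)), 0
2. ~(p3 | <>(p1 & ~p3)), 1
3. ~p3, 1
4. ~<>(p1 & ~p3), 1
5. ~(p1 & ~p3), 1
6. ~p1, 1
Accessibility: 0R0, 0R1, 1R1
The negation has an open branch (countermodel exists).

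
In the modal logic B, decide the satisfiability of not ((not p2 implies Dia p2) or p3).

1. not ((not p2 implies Dia p2) or p3), 0
2. not (not p2 implies Dia p2), 0   [neg-or-rule on 1]
3. not p3, 0   [neg-or-rule on 1]
4. not p2, 0   [neg-implies-rule on 2]
5. not Dia p2, 0   [neg-implies-rule on 2]
Accessibility: 0R0

Yes, satisfiable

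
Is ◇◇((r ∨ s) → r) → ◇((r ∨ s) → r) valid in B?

Tableau for the negation ¬(◇◇((r ∨ s) → r) → ◇((r ∨ s) → r)):
1. ¬(◇◇((r ∨ s) → r) → ◇((r ∨ s) → r)), w0
2. ◇◇((r ∨ s) → r), w0
3. ¬◇((r ∨ s) → r), w0
4. ¬((r ∨ s) → r), w0
5. r ∨ s, w0
6. ¬r, w0
7. s, w0
8. ◇((r ∨ s) → r), w1
9. ¬((r ∨ s) → r), w1
10. r ∨ s, w1
11. ¬r, w1
12. s, w1
13. (r ∨ s) → r, w2
14. r, w2
Accessibility: w0Rw0, w0Rw1, w1Rw0, w1Rw1, w1Rw2, w2Rw1, w2Rw2
The negation has an open branch (countermodel exists).

No, not valid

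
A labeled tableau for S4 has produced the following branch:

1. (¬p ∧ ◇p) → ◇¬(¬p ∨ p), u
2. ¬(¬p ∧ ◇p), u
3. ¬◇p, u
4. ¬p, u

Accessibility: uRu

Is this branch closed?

No world carries both an atom and its negation.

No, open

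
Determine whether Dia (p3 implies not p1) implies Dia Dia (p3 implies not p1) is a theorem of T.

Tableau for the negation not (Dia (p3 implies not p1) implies Dia Dia (p3 implies not p1)):
1. not (Dia (p3 implies not p1) implies Dia Dia (p3 implies not p1)), w0
2. Dia (p3 implies not p1), w0
3. not Dia Dia (p3 implies not p1), w0
4. not Dia (p3 implies not p1), w0
5. not (p3 implies not p1), w0
6. p3, w0
7. p1, w0
8. p3 implies not p1, w1
9. not Dia (p3 implies not p1), w1
10. not (p3 implies not p1), w1
11. p3, w1
12. p1, w1
13. not p1, w1
Accessibility: w0Rw0, w0Rw1, w1Rw1
Branch closes: p1 and not p1 both at w1.
Every branch of the negation's tableau closes; the branch above is one of them.

Valid in T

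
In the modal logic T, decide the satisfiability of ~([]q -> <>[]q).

1. ~([]q -> <>[]q), u
2. []q, u   [~->-rule on 1]
3. ~<>[]q, u   [~->-rule on 1]
4. q, u   [[]-rule on 2 via uRu]
5. ~[]q, u   [~<>-rule on 3 via uRu]
6. ~q, v   [~[]-rule on 5: fresh world v, uRv]
7. q, v   [[]-rule on 2 via uRv]
Accessibility: uRu, uRv, vRv
Branch closes: q and ~q both at v.
All branches of the tableau close; one closing branch shown above.

Unsatisfiable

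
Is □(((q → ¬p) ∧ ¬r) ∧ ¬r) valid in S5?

No, not valid

Tableau for the negation ¬□(((q → ¬p) ∧ ¬r) ∧ ¬r):
1. ¬□(((q → ¬p) ∧ ¬r) ∧ ¬r), u
2. ¬(((q → ¬p) ∧ ¬r) ∧ ¬r), v
3. r, v
Accessibility: uRu, uRv, vRu, vRv
The negation has an open branch (countermodel exists).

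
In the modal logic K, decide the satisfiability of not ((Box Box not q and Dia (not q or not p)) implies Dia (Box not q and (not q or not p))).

Unsatisfiable (every branch closes)

1. not ((Box Box not q and Dia (not q or not p)) implies Dia (Box not q and (not q or not p))), u
2. Box Box not q and Dia (not q or not p), u
3. not Dia (Box not q and (not q or not p)), u
4. Box Box not q, u
5. Dia (not q or not p), u
6. not q or not p, v
7. not (Box not q and (not q or not p)), v
8. Box not q, v
9. not p, v
10. not Box not q, v
11. q, w
12. not q, w
Accessibility: uRv, vRw
Branch closes: q and not q both at w.
(One branch shown.) All branches close.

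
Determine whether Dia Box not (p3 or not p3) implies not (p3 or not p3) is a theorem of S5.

Valid

Tableau for the negation not (Dia Box not (p3 or not p3) implies not (p3 or not p3)):
1. not (Dia Box not (p3 or not p3) implies not (p3 or not p3)), w0
2. Dia Box not (p3 or not p3), w0   [neg-implies-rule on 1]
3. p3 or not p3, w0   [neg-implies-rule on 1]
4. not p3, w0   [or-rule on 3 (branches; this branch)]
5. Box not (p3 or not p3), w1   [Dia-rule on 2: fresh world w1, w0Rw1]
6. not (p3 or not p3), w0   [Box-rule on 5 via w1Rw0]
7. p3, w0   [neg-or-rule on 6]
Accessibility: w0Rw0, w0Rw1, w1Rw0, w1Rw1
Branch closes: p3 and not p3 both at w0.
Every branch of the negation's tableau closes; the branch above is one of them.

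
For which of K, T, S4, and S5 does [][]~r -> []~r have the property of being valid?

T-tableau for the negation ~([][]~r -> []~r):
1. ~([][]~r -> []~r), w0
2. [][]~r, w0
3. ~[]~r, w0
4. []~r, w0
5. ~r, w0
6. r, w1
7. []~r, w1
8. ~r, w1
Accessibility: w0Rw0, w0Rw1, w1Rw1
Branch closes: r and ~r both at w1.
Every branch closes (one shown): valid in T, hence also in S4, S5 (every theorem of T is a theorem of S4 and S5).
K-tableau for the negation ~([][]~r -> []~r):
1. ~([][]~r -> []~r), w0
2. [][]~r, w0
3. ~[]~r, w0
4. r, w1
5. []~r, w1
Accessibility: w0Rw1
Complete open branch: countermodel on a K-frame, so not valid in K.

T, S4, S5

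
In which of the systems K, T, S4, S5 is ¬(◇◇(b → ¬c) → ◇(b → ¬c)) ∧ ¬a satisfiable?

K, T

S4-tableau for the formula:
1. ¬(◇◇(b → ¬c) → ◇(b → ¬c)) ∧ ¬a, u
2. ¬(◇◇(b → ¬c) → ◇(b → ¬c)), u
3. ¬a, u
4. ◇◇(b → ¬c), u
5. ¬◇(b → ¬c), u
6. ¬(b → ¬c), u
7. b, u
8. c, u
9. ◇(b → ¬c), v
10. ¬(b → ¬c), v
11. b, v
12. c, v
13. b → ¬c, w
14. ¬(b → ¬c), w
15. b, w
16. c, w
17. ¬c, w
Accessibility: uRu, uRv, uRw, vRv, vRw, wRw
Branch closes: c and ¬c both at w.
Every branch closes (one shown): unsatisfiable in S4, hence also in S5 (every S5-frame is an S4-frame).
T-tableau for the formula:
1. ¬(◇◇(b → ¬c) → ◇(b → ¬c)) ∧ ¬a, u
2. ¬(◇◇(b → ¬c) → ◇(b → ¬c)), u
3. ¬a, u
4. ◇◇(b → ¬c), u
5. ¬◇(b → ¬c), u
6. ¬(b → ¬c), u
7. b, u
8. c, u
9. ◇(b → ¬c), v
10. ¬(b → ¬c), v
11. b, v
12. c, v
13. b → ¬c, w
14. ¬c, w
Accessibility: uRu, uRv, vRv, vRw, wRw
Complete open branch: satisfiable in T, hence also in K (this T-model is also a K-model).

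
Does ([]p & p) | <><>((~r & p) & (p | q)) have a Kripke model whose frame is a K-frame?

Satisfiable (open branch found)

1. ([]p & p) | <><>((~r & p) & (p | q)), w0
2. <><>((~r & p) & (p | q)), w0
3. <>((~r & p) & (p | q)), w1
4. (~r & p) & (p | q), w2
5. ~r & p, w2
6. p | q, w2
7. ~r, w2
8. p, w2
9. q, w2
Accessibility: w0Rw1, w1Rw2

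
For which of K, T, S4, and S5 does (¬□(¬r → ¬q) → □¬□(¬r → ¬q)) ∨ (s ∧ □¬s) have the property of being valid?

S5

S4-tableau for the negation ¬((¬□(¬r → ¬q) → □¬□(¬r → ¬q)) ∨ (s ∧ □¬s)):
1. ¬((¬□(¬r → ¬q) → □¬□(¬r → ¬q)) ∨ (s ∧ □¬s)), w0
2. ¬(¬□(¬r → ¬q) → □¬□(¬r → ¬q)), w0
3. ¬(s ∧ □¬s), w0
4. ¬□(¬r → ¬q), w0
5. ¬□¬□(¬r → ¬q), w0
6. ¬□¬s, w0
7. ¬(¬r → ¬q), w1
8. ¬r, w1
9. q, w1
10. □(¬r → ¬q), w2
11. ¬r → ¬q, w2
12. ¬q, w2
13. s, w3
Accessibility: w0Rw0, w0Rw1, w0Rw2, w0Rw3, w1Rw1, w2Rw2, w3Rw3
Complete open branch: countermodel on an S4-frame, so not valid in S4, nor in K, T (the same frame is also a K-frame and a T-frame).
S5-tableau for the negation ¬((¬□(¬r → ¬q) → □¬□(¬r → ¬q)) ∨ (s ∧ □¬s)):
1. ¬((¬□(¬r → ¬q) → □¬□(¬r → ¬q)) ∨ (s ∧ □¬s)), w0
2. ¬(¬□(¬r → ¬q) → □¬□(¬r → ¬q)), w0
3. ¬(s ∧ □¬s), w0
4. ¬□(¬r → ¬q), w0
5. ¬□¬□(¬r → ¬q), w0
6. ¬□¬s, w0
7. ¬(¬r → ¬q), w1
8. ¬r, w1
9. q, w1
10. □(¬r → ¬q), w2
11. ¬r → ¬q, w0
12. ¬r → ¬q, w1
13. ¬r → ¬q, w2
14. ¬q, w0
15. ¬q, w1
Accessibility: w0Rw0, w0Rw1, w0Rw2, w1Rw0, w1Rw1, w1Rw2, w2Rw0, w2Rw1, w2Rw2
Branch closes: q and ¬q both at w1.
Every branch closes (one shown): valid in S5.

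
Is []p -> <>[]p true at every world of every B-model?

Tableau for the negation ~([]p -> <>[]p):
1. ~([]p -> <>[]p), u
2. []p, u
3. ~<>[]p, u
4. p, u
5. ~[]p, u
6. ~p, v
7. p, v
Accessibility: uRu, uRv, vRu, vRv
Branch closes: p and ~p both at v.
All branches of the negation close; one closing branch shown above.

Valid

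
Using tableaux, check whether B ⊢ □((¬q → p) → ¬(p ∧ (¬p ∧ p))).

Valid in B

Tableau for the negation ¬□((¬q → p) → ¬(p ∧ (¬p ∧ p))):
1. ¬□((¬q → p) → ¬(p ∧ (¬p ∧ p))), w0
2. ¬((¬q → p) → ¬(p ∧ (¬p ∧ p))), w1   [¬□-rule on 1: fresh world w1, w0Rw1]
3. ¬q → p, w1   [¬→-rule on 2]
4. p ∧ (¬p ∧ p), w1   [¬→-rule on 2]
5. p, w1   [∧-rule on 4]
6. ¬p ∧ p, w1   [∧-rule on 4]
7. ¬p, w1   [∧-rule on 6]
Accessibility: w0Rw0, w0Rw1, w1Rw0, w1Rw1
Branch closes: p and ¬p both at w1.
Every branch of the negation's tableau closes; the branch above is one of them.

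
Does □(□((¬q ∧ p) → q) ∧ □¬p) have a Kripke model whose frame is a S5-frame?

1. □(□((¬q ∧ p) → q) ∧ □¬p), w0
2. □((¬q ∧ p) → q) ∧ □¬p, w0
3. □((¬q ∧ p) → q), w0
4. □¬p, w0
5. (¬q ∧ p) → q, w0
6. ¬p, w0
7. q, w0
Accessibility: w0Rw0

Satisfiable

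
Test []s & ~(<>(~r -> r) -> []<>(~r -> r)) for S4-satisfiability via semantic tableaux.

1. []s & ~(<>(~r -> r) -> []<>(~r -> r)), u
2. []s, u
3. ~(<>(~r -> r) -> []<>(~r -> r)), u
4. <>(~r -> r), u
5. ~[]<>(~r -> r), u
6. s, u
7. ~r -> r, v
8. s, v
9. r, v
10. ~<>(~r -> r), w
11. s, w
12. ~(~r -> r), w
13. ~r, w
Accessibility: uRu, uRv, uRw, vRv, wRw

Satisfiable (open branch found)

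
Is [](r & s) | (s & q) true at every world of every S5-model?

Tableau for the negation ~([](r & s) | (s & q)):
1. ~([](r & s) | (s & q)), w0
2. ~[](r & s), w0
3. ~(s & q), w0
4. ~q, w0
5. ~(r & s), w1
6. ~s, w1
Accessibility: w0Rw0, w0Rw1, w1Rw0, w1Rw1
The negation has an open branch (countermodel exists).

Not valid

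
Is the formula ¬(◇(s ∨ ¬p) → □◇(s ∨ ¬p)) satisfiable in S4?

Satisfiable

1. ¬(◇(s ∨ ¬p) → □◇(s ∨ ¬p)), u
2. ◇(s ∨ ¬p), u
3. ¬□◇(s ∨ ¬p), u
4. s ∨ ¬p, v
5. ¬p, v
6. ¬◇(s ∨ ¬p), w
7. ¬(s ∨ ¬p), w
8. ¬s, w
9. p, w
Accessibility: uRu, uRv, uRw, vRv, wRw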